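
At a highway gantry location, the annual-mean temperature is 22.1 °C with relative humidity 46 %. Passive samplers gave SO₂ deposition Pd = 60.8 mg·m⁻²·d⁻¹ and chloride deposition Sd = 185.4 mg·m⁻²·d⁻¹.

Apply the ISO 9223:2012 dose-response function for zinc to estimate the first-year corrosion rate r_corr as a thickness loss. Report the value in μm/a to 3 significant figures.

r_corr = 3.52 μm/a

zinc: T>10 °C ⇒ hinge -0.071·(22.1−10) = -0.8591
  sulphur-dioxide contribution → 0.2763 μm/a
  chloride contribution → 3.247 μm/a
  total first-year rate 3.523 μm/a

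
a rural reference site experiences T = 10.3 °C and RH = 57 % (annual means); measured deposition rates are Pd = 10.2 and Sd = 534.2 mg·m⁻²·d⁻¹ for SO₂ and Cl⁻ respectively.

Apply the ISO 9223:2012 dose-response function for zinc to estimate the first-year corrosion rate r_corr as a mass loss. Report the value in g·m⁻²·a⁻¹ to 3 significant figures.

zinc: f(T) = -0.071·(T−10) [T>10 °C] = -0.0213
  sulphur-dioxide contribution → 0.4829 μm/a
  chloride contribution → 2.377 μm/a
  ⇒ r_corr(zinc) = 2.86 μm/a
Convert to mass loss: 2.86 μm/a × 7.14 g/cm³ = 20.42 g·m⁻²·a⁻¹

r_corr = 20.4 g·m⁻²·a⁻¹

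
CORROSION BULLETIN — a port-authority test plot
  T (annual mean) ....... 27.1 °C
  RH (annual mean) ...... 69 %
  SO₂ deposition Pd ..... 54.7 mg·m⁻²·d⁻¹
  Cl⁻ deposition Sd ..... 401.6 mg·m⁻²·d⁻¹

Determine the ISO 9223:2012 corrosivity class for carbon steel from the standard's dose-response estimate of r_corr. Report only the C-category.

carbon steel: temperature factor f = -0.054·(17.1) = -0.9234
  Pd branch = 1.77·Pd^0.52·e^(0.02·RH+f) = 22.39 μm/a
  Sd branch = 0.102·Sd^0.62·e^(0.033·RH+0.04·T) = 121 μm/a
  sum: 22.39 + 121 → r_corr = 143.3 μm/a
Category bounds: 80…200 μm/a bracket r_corr ⇒ C5

C5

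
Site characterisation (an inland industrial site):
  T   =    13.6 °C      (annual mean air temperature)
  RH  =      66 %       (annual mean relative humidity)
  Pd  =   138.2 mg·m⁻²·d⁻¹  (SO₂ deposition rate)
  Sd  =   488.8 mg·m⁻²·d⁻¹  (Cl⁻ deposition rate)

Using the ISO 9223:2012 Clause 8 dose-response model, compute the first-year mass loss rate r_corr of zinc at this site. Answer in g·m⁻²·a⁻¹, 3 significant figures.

zinc: T>10 °C ⇒ hinge -0.071·(13.6−10) = -0.2556
  SO₂ term: 0.0129·138.2^0.44·exp(0.046·66-0.2556) = 1.819
  Cl⁻ term: 0.0175·488.8^0.57·exp(0.008·66+0.085·13.6) = 3.215
  r_corr = 1.819 + 3.215 = 5.034 μm/a
Convert to mass loss: 5.034 μm/a × 7.14 g/cm³ = 35.95 g·m⁻²·a⁻¹

r_corr = 35.9 g·m⁻²·a⁻¹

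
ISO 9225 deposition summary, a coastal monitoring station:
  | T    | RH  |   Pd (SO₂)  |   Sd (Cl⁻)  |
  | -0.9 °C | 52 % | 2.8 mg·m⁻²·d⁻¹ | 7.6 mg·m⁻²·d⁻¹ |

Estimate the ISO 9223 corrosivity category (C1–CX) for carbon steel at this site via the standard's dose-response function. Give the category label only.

C2

carbon steel: T≤10 °C ⇒ hinge +0.150·(-0.9−10) = -1.6350
  sulphur-dioxide contribution → 1.668 μm/a
  chloride contribution → 1.925 μm/a
  ⇒ r_corr(carbon steel) = 3.592 μm/a
Category bounds: 1.3…25 μm/a bracket r_corr ⇒ C2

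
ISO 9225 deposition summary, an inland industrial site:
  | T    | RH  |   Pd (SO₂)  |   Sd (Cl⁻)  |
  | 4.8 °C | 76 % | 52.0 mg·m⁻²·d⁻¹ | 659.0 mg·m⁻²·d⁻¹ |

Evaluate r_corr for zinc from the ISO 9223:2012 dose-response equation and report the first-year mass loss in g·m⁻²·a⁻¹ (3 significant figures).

zinc: temperature factor f = +0.038·(-5.2) = -0.1976
  sulphur-dioxide contribution → 1.987 μm/a
  chloride contribution → 1.955 μm/a
  total first-year rate 3.941 μm/a
Convert to mass loss: 3.941 μm/a × 7.14 g/cm³ = 28.14 g·m⁻²·a⁻¹

r_corr = 28.1 g·m⁻²·a⁻¹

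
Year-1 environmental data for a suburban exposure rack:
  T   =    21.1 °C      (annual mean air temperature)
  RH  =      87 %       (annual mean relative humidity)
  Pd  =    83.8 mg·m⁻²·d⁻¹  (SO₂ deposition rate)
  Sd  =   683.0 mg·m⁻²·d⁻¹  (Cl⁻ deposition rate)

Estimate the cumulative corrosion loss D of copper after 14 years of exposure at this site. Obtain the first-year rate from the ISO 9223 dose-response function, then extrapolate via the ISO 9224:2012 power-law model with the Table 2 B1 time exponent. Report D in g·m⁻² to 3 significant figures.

copper: f(T) = -0.080·(T−10) [T>10 °C] = -0.8880
  Pd branch = 0.0053·Pd^0.26·e^(0.059·RH+f) = 1.169 μm/a
  Sd branch = 0.01025·Sd^0.27·e^(0.036·RH+0.049·T) = 3.848 μm/a
  sum: 1.169 + 3.848 → r_corr = 5.017 μm/a
ISO 9224: D(t) = r_corr · t^b with b = 0.667 (copper, B1)
  D(14) = 5.017 × 14^0.667 = 5.017 × 5.814 = 29.17 μm
  Mass loss = 29.17 μm × 8.96 g/cm³ = 261.4 g·m⁻²

D(14) = 261 g·m⁻²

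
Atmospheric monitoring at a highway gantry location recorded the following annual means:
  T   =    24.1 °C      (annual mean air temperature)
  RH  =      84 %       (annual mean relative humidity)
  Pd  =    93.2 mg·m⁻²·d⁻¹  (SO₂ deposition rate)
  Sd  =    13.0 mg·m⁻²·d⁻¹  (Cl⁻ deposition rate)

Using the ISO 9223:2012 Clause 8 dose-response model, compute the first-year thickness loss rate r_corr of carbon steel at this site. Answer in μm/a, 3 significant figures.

carbon steel: f(T) = -0.054·(T−10) [T>10 °C] = -0.7614
  sulphur-dioxide contribution → 46.88 μm/a
  chloride contribution → 20.98 μm/a
  total first-year rate 67.86 μm/a

r_corr = 67.9 μm/a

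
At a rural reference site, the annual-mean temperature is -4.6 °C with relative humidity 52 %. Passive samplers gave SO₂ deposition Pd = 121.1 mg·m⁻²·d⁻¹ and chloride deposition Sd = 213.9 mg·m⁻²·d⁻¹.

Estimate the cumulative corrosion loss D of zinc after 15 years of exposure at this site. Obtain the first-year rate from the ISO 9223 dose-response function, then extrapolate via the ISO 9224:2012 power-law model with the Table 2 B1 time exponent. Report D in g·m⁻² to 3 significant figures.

D(15) = 67.8 g·m⁻²

zinc: T≤10 °C ⇒ hinge +0.038·(-4.6−10) = -0.5548
  Pd branch = 0.0129·Pd^0.44·e^(0.046·RH+f) = 0.6684 μm/a
  Cl⁻ term: 0.0175·213.9^0.57·exp(0.008·52+0.085·-4.6) = 0.382
  r_corr = 0.6684 + 0.382 = 1.05 μm/a
Power-law: D(15) = r_corr · 15^0.813
  D(15) = 1.05 × 15^0.813 = 1.05 × 9.04 = 9.496 μm
  Mass loss = 9.496 μm × 7.14 g/cm³ = 67.8 g·m⁻²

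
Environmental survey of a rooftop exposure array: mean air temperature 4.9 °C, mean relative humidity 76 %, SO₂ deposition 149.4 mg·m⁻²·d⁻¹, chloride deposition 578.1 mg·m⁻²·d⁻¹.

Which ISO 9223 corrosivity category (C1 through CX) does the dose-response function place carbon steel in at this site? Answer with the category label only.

carbon steel: temperature factor f = +0.150·(-5.1) = -0.7650
  SO₂ term: 1.77·149.4^0.52·exp(0.02·76-0.7650) = 50.88
  Sd branch = 0.102·Sd^0.62·e^(0.033·RH+0.04·T) = 78.59 μm/a
  r_corr = 50.88 + 78.59 = 129.5 μm/a
ISO 9223 Table 2 (carbon steel): 80 < 129 ≤ 200 μm/a ⇒ C5

C5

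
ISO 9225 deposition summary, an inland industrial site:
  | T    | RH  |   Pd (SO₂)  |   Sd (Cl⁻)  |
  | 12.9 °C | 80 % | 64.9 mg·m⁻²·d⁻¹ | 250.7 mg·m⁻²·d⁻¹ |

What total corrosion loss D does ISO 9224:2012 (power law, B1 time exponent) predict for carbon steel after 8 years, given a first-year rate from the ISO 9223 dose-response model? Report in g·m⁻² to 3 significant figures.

D(8) = 3.24e+03 g·m⁻²

carbon steel: f(T) = -0.054·(T−10) [T>10 °C] = -0.1566
  SO₂ term: 1.77·64.9^0.52·exp(0.02·80-0.1566) = 65.64
  Sd branch = 0.102·Sd^0.62·e^(0.033·RH+0.04·T) = 73.57 μm/a
  sum: 65.64 + 73.57 → r_corr = 139.2 μm/a
Long-term exponent b (ISO 9224 Table 2, B1) = 0.523
  D(8) = 139.2 × 8^0.523 = 139.2 × 2.967 = 413.1 μm
  Mass loss = 413.1 μm × 7.85 g/cm³ = 3242 g·m⁻²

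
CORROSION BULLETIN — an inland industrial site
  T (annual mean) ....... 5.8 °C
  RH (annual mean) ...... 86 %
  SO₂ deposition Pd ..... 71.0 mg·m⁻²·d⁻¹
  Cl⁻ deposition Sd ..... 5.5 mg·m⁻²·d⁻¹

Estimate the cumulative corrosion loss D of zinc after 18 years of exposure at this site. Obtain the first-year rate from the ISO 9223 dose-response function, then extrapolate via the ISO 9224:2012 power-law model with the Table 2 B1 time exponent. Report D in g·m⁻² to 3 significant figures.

zinc: T≤10 °C ⇒ hinge +0.038·(5.8−10) = -0.1596
  Pd branch = 0.0129·Pd^0.44·e^(0.046·RH+f) = 3.749 μm/a
  Cl⁻ term: 0.0175·5.5^0.57·exp(0.008·86+0.085·5.8) = 0.1506
  sum: 3.749 + 0.1506 → r_corr = 3.899 μm/a
ISO 9224: D(t) = r_corr · t^b with b = 0.813 (zinc, B1)
  D(18) = 3.899 × 18^0.813 = 3.899 × 10.48 = 40.88 μm
  Mass loss = 40.88 μm × 7.14 g/cm³ = 291.9 g·m⁻²

D(18) = 292 g·m⁻²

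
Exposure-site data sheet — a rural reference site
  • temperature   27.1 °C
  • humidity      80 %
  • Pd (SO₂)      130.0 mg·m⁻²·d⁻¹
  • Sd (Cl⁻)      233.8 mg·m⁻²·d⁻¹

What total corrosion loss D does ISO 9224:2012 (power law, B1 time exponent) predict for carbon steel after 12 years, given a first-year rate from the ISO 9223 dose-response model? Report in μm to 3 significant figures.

carbon steel: temperature factor f = -0.054·(17.1) = -0.9234
  SO₂ term: 1.77·130.0^0.52·exp(0.02·80-0.9234) = 43.76
  Sd branch = 0.102·Sd^0.62·e^(0.033·RH+0.04·T) = 124.3 μm/a
  sum: 43.76 + 124.3 → r_corr = 168.1 μm/a
ISO 9224: D(t) = r_corr · t^b with b = 0.523 (carbon steel, B1)
  D(12) = 168.1 × 12^0.523 = 168.1 × 3.668 = 616.5 μm

D(12) = 617 μm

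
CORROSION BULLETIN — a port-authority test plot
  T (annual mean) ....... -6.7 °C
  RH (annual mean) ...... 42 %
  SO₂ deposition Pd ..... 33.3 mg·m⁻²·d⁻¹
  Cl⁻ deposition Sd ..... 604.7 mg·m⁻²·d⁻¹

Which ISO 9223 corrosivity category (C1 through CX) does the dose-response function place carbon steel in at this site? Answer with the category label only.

C2

carbon steel: f(T) = +0.150·(T−10) [T≤10 °C] = -2.5050
  Pd branch = 1.77·Pd^0.52·e^(0.02·RH+f) = 2.073 μm/a
  Cl⁻ term: 0.102·604.7^0.62·exp(0.033·42+0.04·-6.7) = 16.55
  sum: 2.073 + 16.55 → r_corr = 18.62 μm/a
Category bounds: 1.3…25 μm/a bracket r_corr ⇒ C2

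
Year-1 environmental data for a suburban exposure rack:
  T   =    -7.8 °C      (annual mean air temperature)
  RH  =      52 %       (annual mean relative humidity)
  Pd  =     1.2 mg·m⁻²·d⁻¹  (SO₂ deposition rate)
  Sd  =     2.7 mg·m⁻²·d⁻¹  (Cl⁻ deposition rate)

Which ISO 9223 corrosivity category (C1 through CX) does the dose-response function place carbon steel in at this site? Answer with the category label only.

carbon steel: f(T) = +0.150·(T−10) [T≤10 °C] = -2.6700
  sulphur-dioxide contribution → 0.3813 μm/a
  chloride contribution → 0.7688 μm/a
  ⇒ r_corr(carbon steel) = 1.15 μm/a
Category bounds: 0…1.3 μm/a bracket r_corr ⇒ C1

C1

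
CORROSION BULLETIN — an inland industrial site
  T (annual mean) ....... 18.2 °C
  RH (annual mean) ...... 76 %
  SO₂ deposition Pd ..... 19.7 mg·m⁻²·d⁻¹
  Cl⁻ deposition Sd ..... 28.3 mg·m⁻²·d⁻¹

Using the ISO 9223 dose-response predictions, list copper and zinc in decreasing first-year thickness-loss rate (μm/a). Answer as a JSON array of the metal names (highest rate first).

["zinc", "copper"]

copper: T>10 °C ⇒ hinge -0.080·(18.2−10) = -0.6560
  Pd branch = 0.0053·Pd^0.26·e^(0.059·RH+f) = 0.5288 μm/a
  Sd branch = 0.01025·Sd^0.27·e^(0.036·RH+0.049·T) = 0.9511 μm/a
  r_corr = 0.5288 + 0.9511 = 1.48 μm/a
zinc: T>10 °C ⇒ hinge -0.071·(18.2−10) = -0.5822
  SO₂ term: 0.0129·19.7^0.44·exp(0.046·76-0.5822) = 0.8823
  Sd branch = 0.0175·Sd^0.57·e^(0.008·RH+0.085·T) = 1.015 μm/a
  sum: 0.8823 + 1.015 → r_corr = 1.897 μm/a
Ordering by μm/a: zinc (1.9) > copper (1.48)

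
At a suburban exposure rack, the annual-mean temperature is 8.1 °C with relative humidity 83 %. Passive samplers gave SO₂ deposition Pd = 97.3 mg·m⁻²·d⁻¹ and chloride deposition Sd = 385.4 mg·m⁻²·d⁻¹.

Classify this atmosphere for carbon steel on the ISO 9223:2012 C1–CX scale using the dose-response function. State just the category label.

carbon steel: f(T) = +0.150·(T−10) [T≤10 °C] = -0.2850
  sulphur-dioxide contribution → 75.67 μm/a
  chloride contribution → 87.52 μm/a
  total first-year rate 163.2 μm/a
Category bounds: 80…200 μm/a bracket r_corr ⇒ C5

C5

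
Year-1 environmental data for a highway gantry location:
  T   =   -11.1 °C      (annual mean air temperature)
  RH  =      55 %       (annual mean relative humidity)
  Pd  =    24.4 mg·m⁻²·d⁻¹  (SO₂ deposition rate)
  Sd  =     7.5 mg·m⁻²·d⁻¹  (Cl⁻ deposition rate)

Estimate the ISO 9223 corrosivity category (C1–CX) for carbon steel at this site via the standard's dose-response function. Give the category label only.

carbon steel: f(T) = +0.150·(T−10) [T≤10 °C] = -3.1650
  SO₂ term: 1.77·24.4^0.52·exp(0.02·55-3.1650) = 1.182
  Sd branch = 0.102·Sd^0.62·e^(0.033·RH+0.04·T) = 1.401 μm/a
  r_corr = 1.182 + 1.401 = 2.583 μm/a
2.58 μm/a falls in (1.3, 25] for carbon steel → category C2

C2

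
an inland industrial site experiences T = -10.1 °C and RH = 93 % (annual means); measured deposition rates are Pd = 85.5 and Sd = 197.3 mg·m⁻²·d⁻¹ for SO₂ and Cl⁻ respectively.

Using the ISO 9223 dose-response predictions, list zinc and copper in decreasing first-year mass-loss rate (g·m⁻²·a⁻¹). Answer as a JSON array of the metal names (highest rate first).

["zinc", "copper"]

zinc: temperature factor f = +0.038·(-20.1) = -0.7638
  Pd branch = 0.0129·Pd^0.44·e^(0.046·RH+f) = 3.068 μm/a
  Cl⁻ term: 0.0175·197.3^0.57·exp(0.008·93+0.085·-10.1) = 0.3173
  r_corr = 3.068 + 0.3173 = 3.385 μm/a
  mass loss = 3.385 μm/a × 7.14 g/cm³ = 24.17 g·m⁻²·a⁻¹
copper: f(T) = +0.126·(T−10) [T≤10 °C] = -2.5326
  Pd branch = 0.0053·Pd^0.26·e^(0.059·RH+f) = 0.3233 μm/a
  Cl⁻ term: 0.01025·197.3^0.27·exp(0.036·93+0.049·-10.1) = 0.7404
  r_corr = 0.3233 + 0.7404 = 1.064 μm/a
  mass loss = 1.064 μm/a × 8.96 g/cm³ = 9.532 g·m⁻²·a⁻¹
Ordering by g·m⁻²·a⁻¹: zinc (24.2) > copper (9.53)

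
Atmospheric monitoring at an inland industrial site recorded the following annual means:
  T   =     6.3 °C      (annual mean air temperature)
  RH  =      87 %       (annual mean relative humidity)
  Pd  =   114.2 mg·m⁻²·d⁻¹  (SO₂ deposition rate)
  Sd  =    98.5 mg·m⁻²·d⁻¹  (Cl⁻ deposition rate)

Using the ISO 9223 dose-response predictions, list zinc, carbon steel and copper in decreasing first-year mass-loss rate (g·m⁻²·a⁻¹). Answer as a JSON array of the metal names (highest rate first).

["carbon steel", "zinc", "copper"]

zinc: T≤10 °C ⇒ hinge +0.038·(6.3−10) = -0.1406
  Pd branch = 0.0129·Pd^0.44·e^(0.046·RH+f) = 4.931 μm/a
  Sd branch = 0.0175·Sd^0.57·e^(0.008·RH+0.085·T) = 0.8206 μm/a
  r_corr = 4.931 + 0.8206 = 5.752 μm/a
  mass loss = 5.752 μm/a × 7.14 g/cm³ = 41.07 g·m⁻²·a⁻¹
carbon steel: T≤10 °C ⇒ hinge +0.150·(6.3−10) = -0.5550
  Pd branch = 1.77·Pd^0.52·e^(0.02·RH+f) = 68.01 μm/a
  Sd branch = 0.102·Sd^0.62·e^(0.033·RH+0.04·T) = 39.89 μm/a
  sum: 68.01 + 39.89 → r_corr = 107.9 μm/a
  mass loss = 107.9 μm/a × 7.85 g/cm³ = 847 g·m⁻²·a⁻¹
copper: temperature factor f = +0.126·(-3.7) = -0.4662
  SO₂ term: 0.0053·114.2^0.26·exp(0.059·87-0.4662) = 1.932
  Sd branch = 0.01025·Sd^0.27·e^(0.036·RH+0.049·T) = 1.105 μm/a
  r_corr = 1.932 + 1.105 = 3.037 μm/a
  mass loss = 3.037 μm/a × 8.96 g/cm³ = 27.21 g·m⁻²·a⁻¹
Ordering by g·m⁻²·a⁻¹: carbon steel (847) > zinc (41.1) > copper (27.2)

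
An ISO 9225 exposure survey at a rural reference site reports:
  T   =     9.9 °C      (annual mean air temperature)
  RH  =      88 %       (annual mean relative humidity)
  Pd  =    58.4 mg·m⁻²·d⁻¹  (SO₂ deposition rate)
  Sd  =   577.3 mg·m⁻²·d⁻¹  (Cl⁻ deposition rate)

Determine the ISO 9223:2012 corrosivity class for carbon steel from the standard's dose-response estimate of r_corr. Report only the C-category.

carbon steel: T≤10 °C ⇒ hinge +0.150·(9.9−10) = -0.0150
  sulphur-dioxide contribution → 84.01 μm/a
  chloride contribution → 142.5 μm/a
  ⇒ r_corr(carbon steel) = 226.5 μm/a
227 μm/a falls in (200, 700] for carbon steel → category CX

CX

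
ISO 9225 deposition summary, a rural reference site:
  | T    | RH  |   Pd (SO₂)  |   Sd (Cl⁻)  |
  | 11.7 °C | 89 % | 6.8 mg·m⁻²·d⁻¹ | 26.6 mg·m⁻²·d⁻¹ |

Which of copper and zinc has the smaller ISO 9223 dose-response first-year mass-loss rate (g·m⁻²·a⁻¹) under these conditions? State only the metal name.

copper: T>10 °C ⇒ hinge -0.080·(11.7−10) = -0.1360
  SO₂ term: 0.0053·6.8^0.26·exp(0.059·89-0.1360) = 1.453
  Cl⁻ term: 0.01025·26.6^0.27·exp(0.036·89+0.049·11.7) = 1.086
  sum: 1.453 + 1.086 → r_corr = 2.539 μm/a
  mass loss = 2.539 μm/a × 8.96 g/cm³ = 22.75 g·m⁻²·a⁻¹
zinc: temperature factor f = -0.071·(1.7) = -0.1207
  SO₂ term: 0.0129·6.8^0.44·exp(0.046·89-0.1207) = 1.594
  Sd branch = 0.0175·Sd^0.57·e^(0.008·RH+0.085·T) = 0.6257 μm/a
  sum: 1.594 + 0.6257 → r_corr = 2.22 μm/a
  mass loss = 2.22 μm/a × 7.14 g/cm³ = 15.85 g·m⁻²·a⁻¹
Ordering by g·m⁻²·a⁻¹: copper (22.7) > zinc (15.8)

zinc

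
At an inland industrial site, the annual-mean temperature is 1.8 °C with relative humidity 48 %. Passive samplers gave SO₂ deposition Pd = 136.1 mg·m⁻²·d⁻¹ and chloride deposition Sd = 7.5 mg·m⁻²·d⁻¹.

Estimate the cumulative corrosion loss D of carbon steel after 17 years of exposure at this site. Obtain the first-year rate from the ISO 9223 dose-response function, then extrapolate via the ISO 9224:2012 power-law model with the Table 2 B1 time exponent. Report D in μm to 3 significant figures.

D(17) = 84.7 μm

carbon steel: temperature factor f = +0.150·(-8.2) = -1.2300
  sulphur-dioxide contribution → 17.39 μm/a
  chloride contribution → 1.864 μm/a
  ⇒ r_corr(carbon steel) = 19.25 μm/a
Long-term exponent b (ISO 9224 Table 2, B1) = 0.523
  D(17) = 19.25 × 17^0.523 = 19.25 × 4.401 = 84.73 μm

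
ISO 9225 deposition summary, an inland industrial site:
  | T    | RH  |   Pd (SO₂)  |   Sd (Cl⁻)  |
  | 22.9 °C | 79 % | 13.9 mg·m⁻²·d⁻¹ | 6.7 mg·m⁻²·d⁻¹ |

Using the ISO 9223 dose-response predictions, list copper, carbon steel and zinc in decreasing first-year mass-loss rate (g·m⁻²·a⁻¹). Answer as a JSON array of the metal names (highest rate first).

["carbon steel", "copper", "zinc"]

copper: f(T) = -0.080·(T−10) [T>10 °C] = -1.0320
  sulphur-dioxide contribution → 0.3958 μm/a
  chloride contribution → 0.9041 μm/a
  total first-year rate 1.3 μm/a
  mass loss = 1.3 μm/a × 8.96 g/cm³ = 11.65 g·m⁻²·a⁻¹
carbon steel: f(T) = -0.054·(T−10) [T>10 °C] = -0.6966
  sulphur-dioxide contribution → 16.83 μm/a
  chloride contribution → 11.24 μm/a
  ⇒ r_corr(carbon steel) = 28.07 μm/a
  mass loss = 28.07 μm/a × 7.85 g/cm³ = 220.3 g·m⁻²·a⁻¹
zinc: T>10 °C ⇒ hinge -0.071·(22.9−10) = -0.9159
  sulphur-dioxide contribution → 0.6223 μm/a
  chloride contribution → 0.6819 μm/a
  total first-year rate 1.304 μm/a
  mass loss = 1.304 μm/a × 7.14 g/cm³ = 9.312 g·m⁻²·a⁻¹
Ordering by g·m⁻²·a⁻¹: carbon steel (220) > copper (11.6) > zinc (9.31)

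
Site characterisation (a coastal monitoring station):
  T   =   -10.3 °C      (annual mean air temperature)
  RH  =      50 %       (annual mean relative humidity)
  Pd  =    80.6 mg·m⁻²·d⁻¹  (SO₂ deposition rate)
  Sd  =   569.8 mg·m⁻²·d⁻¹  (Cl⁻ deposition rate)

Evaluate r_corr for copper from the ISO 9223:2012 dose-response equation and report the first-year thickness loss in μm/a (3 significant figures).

r_corr = 0.232 μm/a

copper: f(T) = +0.126·(T−10) [T≤10 °C] = -2.5578
  SO₂ term: 0.0053·80.6^0.26·exp(0.059·50-2.5578) = 0.02456
  Sd branch = 0.01025·Sd^0.27·e^(0.036·RH+0.049·T) = 0.2076 μm/a
  r_corr = 0.02456 + 0.2076 = 0.2322 μm/a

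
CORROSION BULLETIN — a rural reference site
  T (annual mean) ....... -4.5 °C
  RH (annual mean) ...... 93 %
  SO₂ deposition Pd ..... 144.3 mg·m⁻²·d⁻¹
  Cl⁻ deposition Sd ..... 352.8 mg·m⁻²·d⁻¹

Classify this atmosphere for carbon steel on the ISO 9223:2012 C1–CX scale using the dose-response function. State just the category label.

C5

carbon steel: f(T) = +0.150·(T−10) [T≤10 °C] = -2.1750
  sulphur-dioxide contribution → 17.14 μm/a
  chloride contribution → 69.62 μm/a
  total first-year rate 86.76 μm/a
Category bounds: 80…200 μm/a bracket r_corr ⇒ C5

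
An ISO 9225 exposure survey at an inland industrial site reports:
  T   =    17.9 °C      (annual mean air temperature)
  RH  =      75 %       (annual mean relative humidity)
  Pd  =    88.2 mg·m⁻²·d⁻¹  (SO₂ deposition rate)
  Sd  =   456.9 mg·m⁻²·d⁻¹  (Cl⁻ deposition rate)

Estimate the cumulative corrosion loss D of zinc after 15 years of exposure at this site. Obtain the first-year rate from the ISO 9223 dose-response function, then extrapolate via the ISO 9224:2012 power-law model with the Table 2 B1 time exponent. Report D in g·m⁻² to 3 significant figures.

D(15) = 417 g·m⁻²

zinc: f(T) = -0.071·(T−10) [T>10 °C] = -0.5609
  Pd branch = 0.0129·Pd^0.44·e^(0.046·RH+f) = 1.665 μm/a
  Sd branch = 0.0175·Sd^0.57·e^(0.008·RH+0.085·T) = 4.792 μm/a
  sum: 1.665 + 4.792 → r_corr = 6.456 μm/a
Long-term exponent b (ISO 9224 Table 2, B1) = 0.813
  D(15) = 6.456 × 15^0.813 = 6.456 × 9.04 = 58.36 μm
  Mass loss = 58.36 μm × 7.14 g/cm³ = 416.7 g·m⁻²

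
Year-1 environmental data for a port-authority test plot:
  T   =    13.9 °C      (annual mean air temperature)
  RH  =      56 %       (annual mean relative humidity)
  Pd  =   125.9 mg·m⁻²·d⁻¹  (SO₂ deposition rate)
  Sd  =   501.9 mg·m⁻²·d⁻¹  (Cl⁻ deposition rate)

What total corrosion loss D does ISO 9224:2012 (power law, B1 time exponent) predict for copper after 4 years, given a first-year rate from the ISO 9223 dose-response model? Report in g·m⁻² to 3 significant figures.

copper: T>10 °C ⇒ hinge -0.080·(13.9−10) = -0.3120
  sulphur-dioxide contribution → 0.3713 μm/a
  chloride contribution → 0.8151 μm/a
  total first-year rate 1.186 μm/a
ISO 9224: D(t) = r_corr · t^b with b = 0.667 (copper, B1)
  D(4) = 1.186 × 4^0.667 = 1.186 × 2.521 = 2.991 μm
  Mass loss = 2.991 μm × 8.96 g/cm³ = 26.8 g·m⁻²

D(4) = 26.8 g·m⁻²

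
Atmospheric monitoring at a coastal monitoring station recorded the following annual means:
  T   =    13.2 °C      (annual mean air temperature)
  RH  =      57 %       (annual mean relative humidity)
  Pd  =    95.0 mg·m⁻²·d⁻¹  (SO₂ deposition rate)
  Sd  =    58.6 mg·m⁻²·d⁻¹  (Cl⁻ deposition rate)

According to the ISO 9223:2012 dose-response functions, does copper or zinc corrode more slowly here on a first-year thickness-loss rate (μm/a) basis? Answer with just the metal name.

copper

copper: f(T) = -0.080·(T−10) [T>10 °C] = -0.2560
  sulphur-dioxide contribution → 0.3871 μm/a
  chloride contribution → 0.4572 μm/a
  total first-year rate 0.8443 μm/a
zinc: temperature factor f = -0.071·(3.2) = -0.2272
  sulphur-dioxide contribution → 1.049 μm/a
  chloride contribution → 0.8631 μm/a
  ⇒ r_corr(zinc) = 1.912 μm/a
Ordering by μm/a: zinc (1.91) > copper (0.844)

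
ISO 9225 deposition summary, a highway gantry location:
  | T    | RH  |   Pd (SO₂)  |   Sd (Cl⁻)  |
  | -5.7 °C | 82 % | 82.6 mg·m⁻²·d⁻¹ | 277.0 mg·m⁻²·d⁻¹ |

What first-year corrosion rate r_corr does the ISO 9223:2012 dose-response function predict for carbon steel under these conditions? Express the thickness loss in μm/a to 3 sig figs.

r_corr = 48.3 μm/a

carbon steel: temperature factor f = +0.150·(-15.7) = -2.3550
  sulphur-dioxide contribution → 8.596 μm/a
  chloride contribution → 39.73 μm/a
  total first-year rate 48.33 μm/a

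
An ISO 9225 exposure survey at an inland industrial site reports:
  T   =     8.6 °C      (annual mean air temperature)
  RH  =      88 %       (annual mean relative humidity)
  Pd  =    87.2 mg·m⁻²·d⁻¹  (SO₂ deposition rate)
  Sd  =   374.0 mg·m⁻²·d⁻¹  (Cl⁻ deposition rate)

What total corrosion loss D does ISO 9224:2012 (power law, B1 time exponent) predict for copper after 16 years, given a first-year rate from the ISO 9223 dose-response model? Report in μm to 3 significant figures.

copper: temperature factor f = +0.126·(-1.4) = -0.1764
  Pd branch = 0.0053·Pd^0.26·e^(0.059·RH+f) = 2.553 μm/a
  Sd branch = 0.01025·Sd^0.27·e^(0.036·RH+0.049·T) = 1.838 μm/a
  sum: 2.553 + 1.838 → r_corr = 4.391 μm/a
Power-law: D(16) = r_corr · 16^0.667
  D(16) = 4.391 × 16^0.667 = 4.391 × 6.355 = 27.9 μm

D(16) = 27.9 μm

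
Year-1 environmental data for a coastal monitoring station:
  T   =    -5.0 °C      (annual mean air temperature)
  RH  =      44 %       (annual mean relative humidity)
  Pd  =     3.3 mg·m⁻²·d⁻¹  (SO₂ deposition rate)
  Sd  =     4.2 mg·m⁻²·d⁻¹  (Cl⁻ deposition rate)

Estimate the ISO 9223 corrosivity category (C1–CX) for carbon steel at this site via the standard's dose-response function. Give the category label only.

C2

carbon steel: temperature factor f = +0.150·(-15.0) = -2.2500
  sulphur-dioxide contribution → 0.8368 μm/a
  chloride contribution → 0.8685 μm/a
  ⇒ r_corr(carbon steel) = 1.705 μm/a
1.71 μm/a falls in (1.3, 25] for carbon steel → category C2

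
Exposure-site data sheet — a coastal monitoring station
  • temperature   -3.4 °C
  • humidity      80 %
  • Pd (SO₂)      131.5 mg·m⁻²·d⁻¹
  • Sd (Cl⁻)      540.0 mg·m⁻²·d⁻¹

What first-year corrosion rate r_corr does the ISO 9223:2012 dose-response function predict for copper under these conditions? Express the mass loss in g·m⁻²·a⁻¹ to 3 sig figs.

copper: f(T) = +0.126·(T−10) [T≤10 °C] = -1.6884
  sulphur-dioxide contribution → 0.3907 μm/a
  chloride contribution → 0.8451 μm/a
  ⇒ r_corr(copper) = 1.236 μm/a
Convert to mass loss: 1.236 μm/a × 8.96 g/cm³ = 11.07 g·m⁻²·a⁻¹

r_corr = 11.1 g·m⁻²·a⁻¹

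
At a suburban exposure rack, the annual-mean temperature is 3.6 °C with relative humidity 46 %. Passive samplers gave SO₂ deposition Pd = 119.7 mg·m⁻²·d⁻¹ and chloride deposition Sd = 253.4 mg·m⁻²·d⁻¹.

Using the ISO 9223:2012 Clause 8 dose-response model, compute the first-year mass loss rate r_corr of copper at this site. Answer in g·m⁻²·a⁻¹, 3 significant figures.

copper: T≤10 °C ⇒ hinge +0.126·(3.6−10) = -0.8064
  sulphur-dioxide contribution → 0.1239 μm/a
  chloride contribution → 0.2855 μm/a
  total first-year rate 0.4094 μm/a
Convert to mass loss: 0.4094 μm/a × 8.96 g/cm³ = 3.668 g·m⁻²·a⁻¹

r_corr = 3.67 g·m⁻²·a⁻¹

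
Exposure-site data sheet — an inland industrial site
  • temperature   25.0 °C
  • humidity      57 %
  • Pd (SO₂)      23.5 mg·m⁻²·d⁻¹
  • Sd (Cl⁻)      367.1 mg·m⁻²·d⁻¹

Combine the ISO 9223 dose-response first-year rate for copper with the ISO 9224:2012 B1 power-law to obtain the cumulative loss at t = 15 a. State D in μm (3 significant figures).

copper: temperature factor f = -0.080·(15.0) = -1.2000
  sulphur-dioxide contribution → 0.1047 μm/a
  chloride contribution → 1.338 μm/a
  ⇒ r_corr(copper) = 1.443 μm/a
Power-law: D(15) = r_corr · 15^0.667
  D(15) = 1.443 × 15^0.667 = 1.443 × 6.088 = 8.782 μm

D(15) = 8.78 μm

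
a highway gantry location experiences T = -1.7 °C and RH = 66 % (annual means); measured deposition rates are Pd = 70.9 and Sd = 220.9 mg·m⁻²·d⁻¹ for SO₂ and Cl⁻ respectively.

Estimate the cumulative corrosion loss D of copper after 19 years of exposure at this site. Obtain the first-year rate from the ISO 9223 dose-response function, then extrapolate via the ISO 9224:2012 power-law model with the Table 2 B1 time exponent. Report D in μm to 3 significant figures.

D(19) = 4.39 μm

copper: T≤10 °C ⇒ hinge +0.126·(-1.7−10) = -1.4742
  SO₂ term: 0.0053·70.9^0.26·exp(0.059·66-1.4742) = 0.1804
  Cl⁻ term: 0.01025·220.9^0.27·exp(0.036·66+0.049·-1.7) = 0.4359
  r_corr = 0.1804 + 0.4359 = 0.6163 μm/a
ISO 9224: D(t) = r_corr · t^b with b = 0.667 (copper, B1)
  D(19) = 0.6163 × 19^0.667 = 0.6163 × 7.127 = 4.393 μm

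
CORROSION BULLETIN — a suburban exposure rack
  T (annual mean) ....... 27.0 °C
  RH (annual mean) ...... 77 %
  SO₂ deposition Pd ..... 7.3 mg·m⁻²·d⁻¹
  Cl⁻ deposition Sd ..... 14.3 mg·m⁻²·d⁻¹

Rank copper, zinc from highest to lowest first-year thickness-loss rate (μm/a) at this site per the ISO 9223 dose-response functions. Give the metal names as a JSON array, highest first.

copper: f(T) = -0.080·(T−10) [T>10 °C] = -1.3600
  SO₂ term: 0.0053·7.3^0.26·exp(0.059·77-1.3600) = 0.2143
  Sd branch = 0.01025·Sd^0.27·e^(0.036·RH+0.049·T) = 1.262 μm/a
  r_corr = 0.2143 + 1.262 = 1.476 μm/a
zinc: T>10 °C ⇒ hinge -0.071·(27.0−10) = -1.2070
  SO₂ term: 0.0129·7.3^0.44·exp(0.046·77-1.2070) = 0.3195
  Cl⁻ term: 0.0175·14.3^0.57·exp(0.008·77+0.085·27.0) = 1.465
  sum: 0.3195 + 1.465 → r_corr = 1.784 μm/a
Ordering by μm/a: zinc (1.78) > copper (1.48)

["zinc", "copper"]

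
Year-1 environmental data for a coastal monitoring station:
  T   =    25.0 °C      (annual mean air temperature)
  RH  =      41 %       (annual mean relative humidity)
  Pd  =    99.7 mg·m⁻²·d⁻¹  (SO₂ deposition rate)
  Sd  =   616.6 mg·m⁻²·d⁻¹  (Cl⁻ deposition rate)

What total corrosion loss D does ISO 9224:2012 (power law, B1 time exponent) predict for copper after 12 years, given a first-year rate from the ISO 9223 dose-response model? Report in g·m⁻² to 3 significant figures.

D(12) = 43.4 g·m⁻²

copper: f(T) = -0.080·(T−10) [T>10 °C] = -1.2000
  sulphur-dioxide contribution → 0.05934 μm/a
  chloride contribution → 0.8651 μm/a
  ⇒ r_corr(copper) = 0.9244 μm/a
Long-term exponent b (ISO 9224 Table 2, B1) = 0.667
  D(12) = 0.9244 × 12^0.667 = 0.9244 × 5.246 = 4.849 μm
  Mass loss = 4.849 μm × 8.96 g/cm³ = 43.45 g·m⁻²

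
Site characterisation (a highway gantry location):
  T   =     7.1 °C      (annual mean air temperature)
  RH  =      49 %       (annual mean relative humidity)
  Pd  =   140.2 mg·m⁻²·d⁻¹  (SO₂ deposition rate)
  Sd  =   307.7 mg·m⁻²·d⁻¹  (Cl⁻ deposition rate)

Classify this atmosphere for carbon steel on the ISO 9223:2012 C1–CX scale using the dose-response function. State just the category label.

C4

carbon steel: temperature factor f = +0.150·(-2.9) = -0.4350
  sulphur-dioxide contribution → 39.9 μm/a
  chloride contribution → 23.81 μm/a
  total first-year rate 63.71 μm/a
ISO 9223 Table 2 (carbon steel): 50 < 63.7 ≤ 80 μm/a ⇒ C4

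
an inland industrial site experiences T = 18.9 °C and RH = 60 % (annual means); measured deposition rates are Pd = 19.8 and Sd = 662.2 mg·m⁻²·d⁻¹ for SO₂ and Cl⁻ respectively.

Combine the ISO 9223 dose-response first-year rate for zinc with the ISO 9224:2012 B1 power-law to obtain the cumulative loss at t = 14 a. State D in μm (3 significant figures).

D(14) = 52.3 μm

zinc: temperature factor f = -0.071·(8.9) = -0.6319
  Pd branch = 0.0129·Pd^0.44·e^(0.046·RH+f) = 0.403 μm/a
  Sd branch = 0.0175·Sd^0.57·e^(0.008·RH+0.085·T) = 5.717 μm/a
  sum: 0.403 + 5.717 → r_corr = 6.12 μm/a
ISO 9224: D(t) = r_corr · t^b with b = 0.813 (zinc, B1)
  D(14) = 6.12 × 14^0.813 = 6.12 × 8.547 = 52.31 μm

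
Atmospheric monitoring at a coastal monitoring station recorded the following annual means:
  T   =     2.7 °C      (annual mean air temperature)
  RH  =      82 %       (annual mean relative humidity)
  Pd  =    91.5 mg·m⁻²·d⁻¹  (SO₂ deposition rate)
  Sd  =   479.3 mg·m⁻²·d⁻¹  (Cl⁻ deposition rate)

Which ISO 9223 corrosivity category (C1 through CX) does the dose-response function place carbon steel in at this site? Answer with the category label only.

carbon steel: temperature factor f = +0.150·(-7.3) = -1.0950
  SO₂ term: 1.77·91.5^0.52·exp(0.02·82-1.0950) = 31.96
  Sd branch = 0.102·Sd^0.62·e^(0.033·RH+0.04·T) = 78.11 μm/a
  sum: 31.96 + 78.11 → r_corr = 110.1 μm/a
ISO 9223 Table 2 (carbon steel): 80 < 110 ≤ 200 μm/a ⇒ C5

C5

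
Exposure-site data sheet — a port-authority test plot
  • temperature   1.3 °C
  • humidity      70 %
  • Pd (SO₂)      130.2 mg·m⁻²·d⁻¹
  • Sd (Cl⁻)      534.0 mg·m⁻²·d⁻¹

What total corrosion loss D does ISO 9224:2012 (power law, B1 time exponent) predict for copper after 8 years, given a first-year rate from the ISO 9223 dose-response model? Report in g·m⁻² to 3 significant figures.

D(8) = 40.5 g·m⁻²

copper: T≤10 °C ⇒ hinge +0.126·(1.3−10) = -1.0962
  sulphur-dioxide contribution → 0.3905 μm/a
  chloride contribution → 0.74 μm/a
  ⇒ r_corr(copper) = 1.131 μm/a
Long-term exponent b (ISO 9224 Table 2, B1) = 0.667
  D(8) = 1.131 × 8^0.667 = 1.131 × 4.003 = 4.525 μm
  Mass loss = 4.525 μm × 8.96 g/cm³ = 40.55 g·m⁻²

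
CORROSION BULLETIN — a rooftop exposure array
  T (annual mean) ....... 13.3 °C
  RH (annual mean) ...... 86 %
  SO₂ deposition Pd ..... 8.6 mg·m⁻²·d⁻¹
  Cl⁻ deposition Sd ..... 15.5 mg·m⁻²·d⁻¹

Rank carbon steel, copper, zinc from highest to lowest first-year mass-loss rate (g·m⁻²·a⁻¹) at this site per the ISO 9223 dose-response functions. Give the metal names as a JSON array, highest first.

["carbon steel", "copper", "zinc"]

carbon steel: temperature factor f = -0.054·(3.3) = -0.1782
  Pd branch = 1.77·Pd^0.52·e^(0.02·RH+f) = 25.32 μm/a
  Cl⁻ term: 0.102·15.5^0.62·exp(0.033·86+0.04·13.3) = 16.22
  r_corr = 25.32 + 16.22 = 41.55 μm/a
  mass loss = 41.55 μm/a × 7.85 g/cm³ = 326.1 g·m⁻²·a⁻¹
copper: T>10 °C ⇒ hinge -0.080·(13.3−10) = -0.2640
  Pd branch = 0.0053·Pd^0.26·e^(0.059·RH+f) = 1.138 μm/a
  Sd branch = 0.01025·Sd^0.27·e^(0.036·RH+0.049·T) = 0.9114 μm/a
  sum: 1.138 + 0.9114 → r_corr = 2.05 μm/a
  mass loss = 2.05 μm/a × 8.96 g/cm³ = 18.36 g·m⁻²·a⁻¹
zinc: T>10 °C ⇒ hinge -0.071·(13.3−10) = -0.2343
  SO₂ term: 0.0129·8.6^0.44·exp(0.046·86-0.2343) = 1.374
  Cl⁻ term: 0.0175·15.5^0.57·exp(0.008·86+0.085·13.3) = 0.5144
  r_corr = 1.374 + 0.5144 = 1.889 μm/a
  mass loss = 1.889 μm/a × 7.14 g/cm³ = 13.49 g·m⁻²·a⁻¹
Ordering by g·m⁻²·a⁻¹: carbon steel (326) > copper (18.4) > zinc (13.5)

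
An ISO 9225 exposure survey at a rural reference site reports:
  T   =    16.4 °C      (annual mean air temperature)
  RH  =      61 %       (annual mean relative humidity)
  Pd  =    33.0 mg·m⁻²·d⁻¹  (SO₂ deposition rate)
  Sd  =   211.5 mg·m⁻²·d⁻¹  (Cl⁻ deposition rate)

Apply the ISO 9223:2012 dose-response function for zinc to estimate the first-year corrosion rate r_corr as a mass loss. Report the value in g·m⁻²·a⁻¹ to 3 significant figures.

r_corr = 21.9 g·m⁻²·a⁻¹

zinc: temperature factor f = -0.071·(6.4) = -0.4544
  SO₂ term: 0.0129·33.0^0.44·exp(0.046·61-0.4544) = 0.631
  Cl⁻ term: 0.0175·211.5^0.57·exp(0.008·61+0.085·16.4) = 2.431
  r_corr = 0.631 + 2.431 = 3.062 μm/a
Convert to mass loss: 3.062 μm/a × 7.14 g/cm³ = 21.86 g·m⁻²·a⁻¹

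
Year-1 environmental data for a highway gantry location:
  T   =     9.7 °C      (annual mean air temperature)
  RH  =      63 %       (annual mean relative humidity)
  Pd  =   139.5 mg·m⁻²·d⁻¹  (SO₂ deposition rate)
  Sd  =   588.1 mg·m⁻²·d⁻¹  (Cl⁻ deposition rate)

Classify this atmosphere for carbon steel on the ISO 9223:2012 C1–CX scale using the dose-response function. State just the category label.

carbon steel: f(T) = +0.150·(T−10) [T≤10 °C] = -0.0450
  Pd branch = 1.77·Pd^0.52·e^(0.02·RH+f) = 77.77 μm/a
  Sd branch = 0.102·Sd^0.62·e^(0.033·RH+0.04·T) = 62.67 μm/a
  r_corr = 77.77 + 62.67 = 140.4 μm/a
Category bounds: 80…200 μm/a bracket r_corr ⇒ C5

C5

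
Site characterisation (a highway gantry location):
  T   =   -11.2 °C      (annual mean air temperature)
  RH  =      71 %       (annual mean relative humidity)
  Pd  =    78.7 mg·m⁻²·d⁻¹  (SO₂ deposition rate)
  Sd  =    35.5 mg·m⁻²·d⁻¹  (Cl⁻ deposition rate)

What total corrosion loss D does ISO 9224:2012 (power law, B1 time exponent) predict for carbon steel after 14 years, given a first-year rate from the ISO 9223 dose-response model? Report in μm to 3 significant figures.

carbon steel: T≤10 °C ⇒ hinge +0.150·(-11.2−10) = -3.1800
  SO₂ term: 1.77·78.7^0.52·exp(0.02·71-3.1800) = 2.948
  Cl⁻ term: 0.102·35.5^0.62·exp(0.033·71+0.04·-11.2) = 6.205
  sum: 2.948 + 6.205 → r_corr = 9.153 μm/a
Power-law: D(14) = r_corr · 14^0.523
  D(14) = 9.153 × 14^0.523 = 9.153 × 3.976 = 36.39 μm

D(14) = 36.4 μm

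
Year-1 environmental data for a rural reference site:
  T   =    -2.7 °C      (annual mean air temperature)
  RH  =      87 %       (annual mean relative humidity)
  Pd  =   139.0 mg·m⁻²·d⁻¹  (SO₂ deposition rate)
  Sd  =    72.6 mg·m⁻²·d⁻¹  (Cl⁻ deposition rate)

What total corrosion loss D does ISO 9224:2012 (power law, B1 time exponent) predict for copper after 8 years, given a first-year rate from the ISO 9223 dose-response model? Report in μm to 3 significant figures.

copper: f(T) = +0.126·(T−10) [T≤10 °C] = -1.6002
  SO₂ term: 0.0053·139.0^0.26·exp(0.059·87-1.6002) = 0.6542
  Sd branch = 0.01025·Sd^0.27·e^(0.036·RH+0.049·T) = 0.6545 μm/a
  r_corr = 0.6542 + 0.6545 = 1.309 μm/a
Power-law: D(8) = r_corr · 8^0.667
  D(8) = 1.309 × 8^0.667 = 1.309 × 4.003 = 5.239 μm

D(8) = 5.24 μm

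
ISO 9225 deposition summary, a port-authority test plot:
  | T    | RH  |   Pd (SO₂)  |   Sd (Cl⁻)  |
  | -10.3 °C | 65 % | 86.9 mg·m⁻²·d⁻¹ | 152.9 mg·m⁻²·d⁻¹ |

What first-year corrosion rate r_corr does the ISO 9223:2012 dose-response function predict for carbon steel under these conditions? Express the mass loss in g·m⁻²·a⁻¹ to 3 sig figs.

carbon steel: temperature factor f = +0.150·(-20.3) = -3.0450
  SO₂ term: 1.77·86.9^0.52·exp(0.02·65-3.0450) = 3.151
  Cl⁻ term: 0.102·152.9^0.62·exp(0.033·65+0.04·-10.3) = 13.05
  sum: 3.151 + 13.05 → r_corr = 16.2 μm/a
Convert to mass loss: 16.2 μm/a × 7.85 g/cm³ = 127.2 g·m⁻²·a⁻¹

r_corr = 127 g·m⁻²·a⁻¹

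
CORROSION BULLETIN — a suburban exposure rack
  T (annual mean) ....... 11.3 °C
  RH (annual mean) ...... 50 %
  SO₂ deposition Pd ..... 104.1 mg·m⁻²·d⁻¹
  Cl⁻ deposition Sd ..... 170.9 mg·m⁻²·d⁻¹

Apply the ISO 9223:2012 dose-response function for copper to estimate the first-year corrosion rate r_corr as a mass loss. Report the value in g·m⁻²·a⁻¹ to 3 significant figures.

copper: T>10 °C ⇒ hinge -0.080·(11.3−10) = -0.1040
  Pd branch = 0.0053·Pd^0.26·e^(0.059·RH+f) = 0.3054 μm/a
  Cl⁻ term: 0.01025·170.9^0.27·exp(0.036·50+0.049·11.3) = 0.4323
  r_corr = 0.3054 + 0.4323 = 0.7376 μm/a
Convert to mass loss: 0.7376 μm/a × 8.96 g/cm³ = 6.609 g·m⁻²·a⁻¹

r_corr = 6.61 g·m⁻²·a⁻¹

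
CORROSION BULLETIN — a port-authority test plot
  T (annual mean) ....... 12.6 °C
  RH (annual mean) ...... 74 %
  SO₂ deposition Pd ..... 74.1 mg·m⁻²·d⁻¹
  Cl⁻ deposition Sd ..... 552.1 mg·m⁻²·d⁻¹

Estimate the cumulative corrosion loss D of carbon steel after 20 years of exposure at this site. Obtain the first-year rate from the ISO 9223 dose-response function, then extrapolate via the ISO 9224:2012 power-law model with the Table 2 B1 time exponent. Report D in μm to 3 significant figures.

D(20) = 770 μm

carbon steel: temperature factor f = -0.054·(2.6) = -0.1404
  sulphur-dioxide contribution → 63.4 μm/a
  chloride contribution → 97.29 μm/a
  ⇒ r_corr(carbon steel) = 160.7 μm/a
ISO 9224: D(t) = r_corr · t^b with b = 0.523 (carbon steel, B1)
  D(20) = 160.7 × 20^0.523 = 160.7 × 4.791 = 769.9 μm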